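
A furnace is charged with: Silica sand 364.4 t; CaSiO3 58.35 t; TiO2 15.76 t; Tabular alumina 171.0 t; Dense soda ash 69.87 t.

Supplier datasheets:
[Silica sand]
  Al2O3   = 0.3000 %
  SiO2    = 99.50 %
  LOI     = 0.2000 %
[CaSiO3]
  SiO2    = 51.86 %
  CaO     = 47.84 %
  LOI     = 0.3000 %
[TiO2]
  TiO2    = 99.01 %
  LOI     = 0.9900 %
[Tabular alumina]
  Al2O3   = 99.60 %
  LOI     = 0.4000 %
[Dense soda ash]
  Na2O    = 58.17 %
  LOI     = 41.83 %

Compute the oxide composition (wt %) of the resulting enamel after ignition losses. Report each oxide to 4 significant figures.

The whole derivation keeps exact precision through the solve; in-progress results are shown (rounded to four significant digits) as written; every reported figure is rounded just once; derived quantities, including totals, the yield, the five compositions, LOI, glass mass, are computed from the batch weights at 648.4 t of glass at full precision, as they appear in the problem or the answer.
Oxide masses out of the charge:
  Al2O3: 364.4·0.003000 + 171.0·0.9960 = 171.4 t
  Na2O: 69.87·0.5817 = 40.64 t
  SiO2: 364.4·0.9950 + 58.35·0.5186 = 392.8 t
  CaO: 58.35·0.4784 = 27.91 t
  TiO2: 15.76·0.9901 = 15.60 t
LOI: 364.4·0.002000 + 58.35·0.003000 + 15.76·0.009900 + 171.0·0.004000 + 69.87·0.4183 = 30.97 t
The glass mass, total less LOI, = 679.4 − 30.97 = 648.4 t (= the summed oxide contributions)
percent share: oxide ÷ glass, ×100

Glass mass = 648.4 t (batch 679.4 − LOI 30.97).
Composition: Al2O3 26.44%, Na2O 6.268%, SiO2 60.58%, CaO 4.305%, TiO2 2.407%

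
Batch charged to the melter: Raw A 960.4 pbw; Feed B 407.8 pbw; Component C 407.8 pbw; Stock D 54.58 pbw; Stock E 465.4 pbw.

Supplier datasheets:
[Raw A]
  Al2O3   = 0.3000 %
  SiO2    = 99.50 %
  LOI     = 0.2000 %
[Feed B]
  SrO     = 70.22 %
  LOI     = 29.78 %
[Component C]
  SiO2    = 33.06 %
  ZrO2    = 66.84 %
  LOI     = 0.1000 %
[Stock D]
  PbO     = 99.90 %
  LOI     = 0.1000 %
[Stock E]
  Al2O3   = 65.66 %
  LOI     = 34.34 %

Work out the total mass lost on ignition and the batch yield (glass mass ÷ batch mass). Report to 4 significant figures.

LOI loss = 283.6 pbw; glass = 2012 pbw; yield = 87.65%

All arithmetic holds full precision at each step. Working values are displayed rounded off to 4 significant figures on the page. Every reported number carries a single rounding — derived quantities are computed from the weighed amounts for 2012 pbw of glass in full precision (the five compositions, glass mass, totals, LOI, yield), as quoted within the problem or the answer.
Each material's LOI contribution:
  Raw A: 960.4 × 0.002000 = 1.921 pbw
  Feed B: 407.8 × 0.2978 = 121.4 pbw
  Component C: 407.8 × 0.001000 = 0.4078 pbw
  Stock D: 54.58 × 0.001000 = 0.05458 pbw
  Stock E: 465.4 × 0.3434 = 159.8 pbw
Total LOI = 283.6 pbw
Glass = batch − LOI = 2296 − 283.6 = 2012 pbw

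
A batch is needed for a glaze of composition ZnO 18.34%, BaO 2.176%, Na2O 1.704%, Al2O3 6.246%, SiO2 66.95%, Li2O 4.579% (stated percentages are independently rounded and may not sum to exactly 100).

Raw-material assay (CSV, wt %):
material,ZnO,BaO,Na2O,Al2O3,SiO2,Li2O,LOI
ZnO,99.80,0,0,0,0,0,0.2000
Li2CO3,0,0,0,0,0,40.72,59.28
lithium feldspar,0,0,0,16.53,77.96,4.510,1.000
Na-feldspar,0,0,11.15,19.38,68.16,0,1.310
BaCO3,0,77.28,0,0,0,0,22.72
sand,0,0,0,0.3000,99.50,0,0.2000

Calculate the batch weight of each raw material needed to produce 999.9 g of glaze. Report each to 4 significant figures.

In-progress results appear rounded to 4 significant figures in the printout. Each numeric step keeps full precision through every step. Every reported number is rounded once only; all derived quantities, which include the six compositions, the yield, net glass mass, LOI, the totals, are carried at exact precision, exactly as printed in either problem or answer, from the batch weights per 999.9 g of glass.
Oxide mass targets, per 999.9 g glaze:
  ZnO: 18.34% × 999.9 = 183.4 g
  BaO: 2.176% × 999.9 = 21.76 g
  Na2O: 1.704% × 999.9 = 17.04 g
  Al2O3: 6.246% × 999.9 = 62.45 g
  SiO2: 66.95% × 999.9 = 669.4 g
  Li2O: 4.579% × 999.9 = 45.79 g
Verifying the oxide balance from the weights as reported, per the basis as stated (every target is met by its sum given rounding of the digits):
  ZnO: 183.7·0.9980 = 183.3 g (target 183.4 g)
  BaO: 28.15·0.7728 = 21.75 g (target 21.76 g)
  Na2O: 152.8·0.1115 = 17.04 g (target 17.04 g)
  Al2O3: 191.1·0.1653 + 152.8·0.1938 + 418.4·0.003000 = 62.46 g (target 62.45 g)
  SiO2: 191.1·0.7796 + 152.8·0.6816 + 418.4·0.9950 = 669.4 g (target 669.4 g)
  Li2O: 91.28·0.4072 + 191.1·0.04510 = 45.79 g (target 45.79 g)
Consistency of the glass mass: whole batch net of LOI = 999.8 g (the targets, summed, come to 999.9 g; stated basis 999.9 g — gaps are rounding artifacts).
Batch grand total — Σ batch = 1065 g; loss to ignition Σ batch·LOI = 65.62 g; yield = glass ÷ total batch = 93.84%.

Batch per 999.9 g glaze:
  ZnO: 183.7 g
  Li2CO3: 91.28 g
  lithium feldspar: 191.1 g
  Na-feldspar: 152.8 g
  BaCO3: 28.15 g
  sand: 418.4 g
Total batch = 1065 g; LOI loss = 65.62 g; yield = 93.84%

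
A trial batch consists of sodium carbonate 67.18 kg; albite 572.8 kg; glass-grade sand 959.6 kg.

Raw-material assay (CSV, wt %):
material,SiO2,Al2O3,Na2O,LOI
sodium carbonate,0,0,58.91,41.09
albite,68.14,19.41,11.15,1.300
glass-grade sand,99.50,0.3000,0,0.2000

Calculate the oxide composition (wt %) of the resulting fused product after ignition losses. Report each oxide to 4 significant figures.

Glass mass = 1563 kg (batch 1600 − LOI 36.97).
Composition: SiO2 86.08%, Al2O3 7.299%, Na2O 6.620%

Each numeric step carries full float precision throughout. Mid-chain values are shown (rounded to 4 significant figures) in the printout. A single rounding completes each reported value. All derived quantities are re-derived in full precision (the three compositions, totals, ignition loss, the yield, glass mass) starting from the weights at 1563 kg of glass as given in the question or the answer.
Mass of each oxide from the mix:
  SiO2: 572.8·0.6814 + 959.6·0.9950 = 1345 kg
  Al2O3: 572.8·0.1941 + 959.6·0.003000 = 114.1 kg
  Na2O: 67.18·0.5891 + 572.8·0.1115 = 103.4 kg
LOI: 67.18·0.4109 + 572.8·0.01300 + 959.6·0.002000 = 36.97 kg
Net of LOI, the glass mass = 1600 − 36.97 = 1563 kg (matching Σ of the oxides)
oxide / glass × 100 gives the wt %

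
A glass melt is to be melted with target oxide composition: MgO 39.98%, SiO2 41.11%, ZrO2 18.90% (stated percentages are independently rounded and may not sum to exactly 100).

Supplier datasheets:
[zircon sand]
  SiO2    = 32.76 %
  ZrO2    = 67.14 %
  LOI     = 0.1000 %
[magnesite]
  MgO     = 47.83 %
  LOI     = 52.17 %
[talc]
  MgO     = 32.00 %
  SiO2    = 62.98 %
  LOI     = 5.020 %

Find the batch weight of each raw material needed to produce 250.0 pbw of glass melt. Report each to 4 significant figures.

Full precision is kept in all steps; intermediates appear, rounded to 4 significant figures, between the steps — exactly one rounding goes into each reported value — derived quantities, which include net glass mass, the yield, the totals, the three compositions, ignition loss, are carried at full float precision, as set out in the problem or answer text, from the weighed amounts for 250.0 pbw of glass.
Per-oxide target masses for 250.0 pbw glass melt:
  MgO: 39.98% × 250.0 = 99.95 pbw
  SiO2: 41.11% × 250.0 = 102.8 pbw
  ZrO2: 18.90% × 250.0 = 47.25 pbw
Sums-versus-targets review from the weights as reported, on the stated basis (every target is met by its sum inside rounding margins):
  MgO: 124.3·0.4783 + 126.6·0.3200 = 99.96 pbw (target 99.95 pbw)
  SiO2: 70.38·0.3276 + 126.6·0.6298 = 102.8 pbw (target 102.8 pbw)
  ZrO2: 70.38·0.6714 = 47.25 pbw (target 47.25 pbw)
Glass-mass bookkeeping: net batch after ignition = 250.0 pbw (the Σ of target masses is 250.0 pbw; the stated basis being 250.0 pbw — gaps are rounding artifacts).
Batch grand total — Σ batch = 321.3 pbw; LOI loss = Σ batch·LOI = 71.27 pbw; yield, glass over the total, = 77.82%.

Batch per 250.0 pbw glass melt:
  zircon sand: 70.38 pbw
  magnesite: 124.3 pbw
  talc: 126.6 pbw
Total batch = 321.3 pbw; LOI loss = 71.27 pbw; yield = 77.82%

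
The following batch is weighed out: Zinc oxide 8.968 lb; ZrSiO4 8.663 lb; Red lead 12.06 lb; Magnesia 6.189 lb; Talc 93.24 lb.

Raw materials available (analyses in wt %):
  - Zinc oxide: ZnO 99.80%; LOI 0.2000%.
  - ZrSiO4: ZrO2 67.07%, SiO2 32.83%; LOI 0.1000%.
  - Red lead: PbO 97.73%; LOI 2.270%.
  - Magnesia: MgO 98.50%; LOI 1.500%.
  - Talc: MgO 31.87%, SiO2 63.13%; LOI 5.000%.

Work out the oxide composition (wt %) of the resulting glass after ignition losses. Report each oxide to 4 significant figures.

Every computation holds full precision at every stage; intermediates appear rounded off to 4 significant figures between the steps. A single rounding produces each reported number; derived quantities (the totals, five oxide percentages, yield, net glass mass, ignition loss) are rebuilt at full precision from the weighed amounts on 124.1 lb of glass as given in the question or the answer.
Oxide masses out of the charge:
  ZrO2: 8.663·0.6707 = 5.810 lb
  ZnO: 8.968·0.9980 = 8.950 lb
  MgO: 6.189·0.9850 + 93.24·0.3187 = 35.81 lb
  PbO: 12.06·0.9773 = 11.79 lb
  SiO2: 8.663·0.3283 + 93.24·0.6313 = 61.71 lb
LOI: 8.968·0.002000 + 8.663·0.001000 + 12.06·0.02270 + 6.189·0.01500 + 93.24·0.05000 = 5.055 lb
Glass mass = batch − LOI = 129.1 − 5.055 = 124.1 lb (equal to the oxide-mass sum)
percent by weight: oxide/glass ×100

Glass mass = 124.1 lb (batch 129.1 − LOI 5.055).
Composition: ZrO2 4.683%, ZnO 7.214%, MgO 28.87%, PbO 9.500%, SiO2 49.74%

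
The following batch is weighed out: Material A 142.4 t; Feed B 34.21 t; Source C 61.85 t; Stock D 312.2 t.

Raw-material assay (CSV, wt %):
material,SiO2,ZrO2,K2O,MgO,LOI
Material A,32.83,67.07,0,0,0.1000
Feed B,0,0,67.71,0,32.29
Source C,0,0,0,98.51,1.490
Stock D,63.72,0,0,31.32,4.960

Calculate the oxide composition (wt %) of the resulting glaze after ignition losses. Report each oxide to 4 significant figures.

The intermediate values appear (rounded to four significant figures) in the working — the whole derivation keeps full precision from start to finish. A single rounding completes each reported number. The derived quantities, which include yield, totals, four oxide percentages, net glass mass, LOI, are recomputed at full precision, precisely as stated by question or answer, using the weight values for 523.1 t of glass.
Per-oxide mass from batch:
  SiO2: 142.4·0.3283 + 312.2·0.6372 = 245.7 t
  ZrO2: 142.4·0.6707 = 95.51 t
  K2O: 34.21·0.6771 = 23.16 t
  MgO: 61.85·0.9851 + 312.2·0.3132 = 158.7 t
LOI: 142.4·0.001000 + 34.21·0.3229 + 61.85·0.01490 + 312.2·0.04960 = 27.60 t
Glass = total batch minus LOI = 550.7 − 27.60 = 523.1 t (matching Σ of the oxides)
oxide / glass × 100 gives the wt %

Glass mass = 523.1 t (batch 550.7 − LOI 27.60).
Composition: SiO2 46.97%, ZrO2 18.26%, K2O 4.428%, MgO 30.34%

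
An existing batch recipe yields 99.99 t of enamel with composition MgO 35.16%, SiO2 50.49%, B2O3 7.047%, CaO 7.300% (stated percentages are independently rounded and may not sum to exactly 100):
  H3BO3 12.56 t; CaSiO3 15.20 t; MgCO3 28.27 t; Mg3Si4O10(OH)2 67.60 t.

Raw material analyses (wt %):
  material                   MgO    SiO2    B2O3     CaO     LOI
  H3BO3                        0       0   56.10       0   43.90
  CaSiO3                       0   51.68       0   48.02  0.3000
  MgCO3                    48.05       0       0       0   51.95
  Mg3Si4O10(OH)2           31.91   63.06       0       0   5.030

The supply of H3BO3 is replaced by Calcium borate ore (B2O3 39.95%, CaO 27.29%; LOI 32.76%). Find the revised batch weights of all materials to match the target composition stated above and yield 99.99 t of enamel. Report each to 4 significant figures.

Exact precision is carried end to end — in-progress results are displayed, with 4-significant-figure rounding, within the worked lines — exactly one rounding is applied to each reported result; the derived quantities (net glass mass, LOI, the totals, yield, the four compositions) are computed at full float precision starting from the weights for 99.99 t of glass, as quoted within the question or the answer.
The oxide mass targets at 99.99 t enamel:
  MgO: 35.16% × 99.99 = 35.16 t
  SiO2: 50.49% × 99.99 = 50.48 t
  B2O3: 7.047% × 99.99 = 7.046 t
  CaO: 7.300% × 99.99 = 7.299 t
Sums-versus-targets review on the weights just shown, per the basis as stated (summed amounts equal target values net of answer rounding effects):
  MgO: 22.82·0.4805 + 75.82·0.3191 = 35.16 t (target 35.16 t)
  SiO2: 5.177·0.5168 + 75.82·0.6306 = 50.49 t (target 50.48 t)
  B2O3: 17.64·0.3995 = 7.047 t (target 7.046 t)
  CaO: 17.64·0.2729 + 5.177·0.4802 = 7.300 t (target 7.299 t)
Glass-mass bookkeeping: total charge less LOI = 99.99 t (the targets, summed, come to 99.99 t; with the basis standing at 99.99 t — gaps are rounding artifacts).
Adding the batch up: Σ batch = 121.5 t; loss to ignition Σ batch·LOI = 21.46 t; yield, glass over the total, = 82.33%.

Revised batch per 99.99 t enamel:
  Calcium borate ore: 17.64 t
  CaSiO3: 5.177 t
  MgCO3: 22.82 t
  Mg3Si4O10(OH)2: 75.82 t
Total batch = 121.5 t; LOI loss = 21.46 t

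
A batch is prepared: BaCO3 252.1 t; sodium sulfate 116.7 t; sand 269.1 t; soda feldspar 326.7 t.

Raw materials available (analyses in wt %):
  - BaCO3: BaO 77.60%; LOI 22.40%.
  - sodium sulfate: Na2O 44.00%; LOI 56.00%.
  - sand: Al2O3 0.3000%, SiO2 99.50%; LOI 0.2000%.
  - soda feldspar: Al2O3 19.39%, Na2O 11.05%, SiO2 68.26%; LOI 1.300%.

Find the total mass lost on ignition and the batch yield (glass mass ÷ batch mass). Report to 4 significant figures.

LOI loss = 126.6 t; glass = 838.0 t; yield = 86.87%

Intermediates are printed, with 4-significant-figure rounding, in the printout; the whole derivation runs at full float precision end to end — each reported value is rounded once only — derived quantities (glass mass, totals, ignition loss, four oxide percentages, the yield) are re-derived in exact precision from the batch weights for 838.0 t of glass as written in either problem or answer.
Loss on ignition, line by line:
  BaCO3: 252.1 × 0.2240 = 56.47 t
  sodium sulfate: 116.7 × 0.5600 = 65.35 t
  sand: 269.1 × 0.002000 = 0.5382 t
  soda feldspar: 326.7 × 0.01300 = 4.247 t
Total LOI = 126.6 t
Glass = batch − LOI = 964.6 − 126.6 = 838.0 t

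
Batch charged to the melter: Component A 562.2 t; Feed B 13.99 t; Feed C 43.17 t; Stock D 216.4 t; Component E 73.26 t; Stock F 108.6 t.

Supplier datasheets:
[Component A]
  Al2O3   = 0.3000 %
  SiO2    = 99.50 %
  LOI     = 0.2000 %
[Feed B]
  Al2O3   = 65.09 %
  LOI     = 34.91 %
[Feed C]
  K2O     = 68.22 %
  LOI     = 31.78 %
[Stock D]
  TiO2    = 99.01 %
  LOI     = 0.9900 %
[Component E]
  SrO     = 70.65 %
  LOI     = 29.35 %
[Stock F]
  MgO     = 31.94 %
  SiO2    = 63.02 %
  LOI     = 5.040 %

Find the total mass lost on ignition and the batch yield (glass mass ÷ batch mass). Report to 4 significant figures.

In-progress results are shown (rounded to four significant digits) in the printout — every computation carries full precision throughout. Exactly one rounding is applied to each reported number; the derived quantities, including glass mass, the totals, LOI, the yield, six oxide percentages, are re-derived from the batch weights per 968.8 t of glass in full precision as they appear in question or answer.
Each material's LOI contribution:
  Component A: 562.2 × 0.002000 = 1.124 t
  Feed B: 13.99 × 0.3491 = 4.884 t
  Feed C: 43.17 × 0.3178 = 13.72 t
  Stock D: 216.4 × 0.009900 = 2.142 t
  Component E: 73.26 × 0.2935 = 21.50 t
  Stock F: 108.6 × 0.05040 = 5.473 t
Total LOI = 48.85 t
Glass = batch − LOI = 1018 − 48.85 = 968.8 t

LOI loss = 48.85 t; glass = 968.8 t; yield = 95.20%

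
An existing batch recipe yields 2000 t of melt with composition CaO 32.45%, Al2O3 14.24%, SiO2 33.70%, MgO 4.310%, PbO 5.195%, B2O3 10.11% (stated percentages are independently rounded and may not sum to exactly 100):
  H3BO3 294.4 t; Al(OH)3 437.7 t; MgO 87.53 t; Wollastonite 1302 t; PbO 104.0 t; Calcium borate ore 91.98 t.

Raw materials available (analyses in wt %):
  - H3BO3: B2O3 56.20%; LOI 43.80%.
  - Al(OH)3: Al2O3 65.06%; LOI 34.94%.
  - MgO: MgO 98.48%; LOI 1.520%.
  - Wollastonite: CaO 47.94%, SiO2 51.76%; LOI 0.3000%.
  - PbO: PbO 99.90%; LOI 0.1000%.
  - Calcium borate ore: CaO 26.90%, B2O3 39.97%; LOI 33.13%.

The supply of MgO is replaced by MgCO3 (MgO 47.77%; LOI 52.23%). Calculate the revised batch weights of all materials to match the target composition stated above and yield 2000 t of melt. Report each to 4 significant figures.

Revised batch per 2000 t melt:
  H3BO3: 294.4 t
  Al(OH)3: 437.7 t
  MgCO3: 180.4 t
  Wollastonite: 1302 t
  PbO: 104.0 t
  Calcium borate ore: 91.98 t
Total batch = 2410 t; LOI loss = 410.6 t

Every computation maintains full float precision all the way through — working values appear rounded off to 4 significant figures within the worked lines. A single rounding produces each reported result — all derived quantities (six oxide percentages, LOI, glass mass, yield, the totals) are computed at full float precision from the batch weights at 2000 t of glass, as set out in either problem or answer.
The oxide mass targets at 2000 t melt:
  CaO: 32.45% × 2000 = 649.0 t
  Al2O3: 14.24% × 2000 = 284.8 t
  SiO2: 33.70% × 2000 = 674.0 t
  MgO: 4.310% × 2000 = 86.20 t
  PbO: 5.195% × 2000 = 103.9 t
  B2O3: 10.11% × 2000 = 202.2 t
Per-oxide balance check from the weights as reported, at the basis given (sum by sum, the targets are met inside rounding margins):
  CaO: 1302·0.4794 + 91.98·0.2690 = 648.9 t (target 649.0 t)
  Al2O3: 437.7·0.6506 = 284.8 t (target 284.8 t)
  SiO2: 1302·0.5176 = 673.9 t (target 674.0 t)
  MgO: 180.4·0.4777 = 86.18 t (target 86.20 t)
  PbO: 104.0·0.9990 = 103.9 t (target 103.9 t)
  B2O3: 294.4·0.5620 + 91.98·0.3997 = 202.2 t (target 202.2 t)
Glass-mass bookkeeping: whole batch net of LOI = 2000 t (the targets, summed, come to 2000 t; the stated basis being 2000 t — differing by rounding only).
Total batch = Σ batch = 2410 t; LOI loss = Σ batch·LOI = 410.6 t; as yield: glass ÷ batch → 82.97%.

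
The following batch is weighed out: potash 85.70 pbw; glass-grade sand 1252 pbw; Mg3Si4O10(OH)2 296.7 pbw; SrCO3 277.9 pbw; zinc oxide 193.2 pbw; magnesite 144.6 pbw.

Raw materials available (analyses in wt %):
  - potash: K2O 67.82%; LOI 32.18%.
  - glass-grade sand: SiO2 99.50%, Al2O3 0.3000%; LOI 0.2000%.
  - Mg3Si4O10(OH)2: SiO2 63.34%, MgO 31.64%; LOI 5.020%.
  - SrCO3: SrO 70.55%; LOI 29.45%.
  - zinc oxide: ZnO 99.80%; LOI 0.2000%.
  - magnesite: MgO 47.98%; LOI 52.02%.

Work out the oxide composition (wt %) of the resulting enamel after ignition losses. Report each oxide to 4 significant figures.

Glass mass = 2048 pbw (batch 2250 − LOI 202.4).
Composition: ZnO 9.416%, K2O 2.838%, SiO2 70.01%, SrO 9.575%, MgO 7.973%, Al2O3 0.1834%

The intermediate values are printed (rounded to four significant digits) on the page. The working math holds full precision through the solve; each reported number takes just one rounding; the derived quantities, which include LOI, the totals, six oxide percentages, net glass mass, the yield, are rebuilt in full float precision, as given in the question or the answer, starting from the weights per 2048 pbw of glass.
Oxide masses out of the charge:
  ZnO: 193.2·0.9980 = 192.8 pbw
  K2O: 85.70·0.6782 = 58.12 pbw
  SiO2: 1252·0.9950 + 296.7·0.6334 = 1434 pbw
  SrO: 277.9·0.7055 = 196.1 pbw
  MgO: 296.7·0.3164 + 144.6·0.4798 = 163.3 pbw
  Al2O3: 1252·0.003000 = 3.756 pbw
LOI: 85.70·0.3218 + 1252·0.002000 + 296.7·0.05020 + 277.9·0.2945 + 193.2·0.002000 + 144.6·0.5202 = 202.4 pbw
Net of LOI, the glass mass = 2250 − 202.4 = 2048 pbw (the oxide masses sum to this)
each oxide over glass, ×100, is wt %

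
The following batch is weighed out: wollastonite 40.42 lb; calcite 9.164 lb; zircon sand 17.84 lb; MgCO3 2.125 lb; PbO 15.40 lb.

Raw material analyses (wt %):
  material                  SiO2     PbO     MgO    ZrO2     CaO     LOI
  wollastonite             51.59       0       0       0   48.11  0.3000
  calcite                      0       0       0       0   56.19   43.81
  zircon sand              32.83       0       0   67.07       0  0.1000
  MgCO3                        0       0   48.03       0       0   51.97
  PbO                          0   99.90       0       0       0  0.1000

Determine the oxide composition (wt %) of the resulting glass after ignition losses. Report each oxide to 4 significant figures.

Glass mass = 79.68 lb (batch 84.95 − LOI 5.274).
Composition: SiO2 33.52%, PbO 19.31%, MgO 1.281%, ZrO2 15.02%, CaO 30.87%

The whole derivation runs at full float precision at all times. Intermediates are shown rounded to 4 significant figures in the printout; every reported number undergoes a single rounding — derived quantities (yield, LOI, five oxide percentages, totals, glass mass) are rebuilt using the weight values at 79.68 lb of glass at full float precision, exactly as shown in problem or answer.
Delivered oxide masses:
  SiO2: 40.42·0.5159 + 17.84·0.3283 = 26.71 lb
  PbO: 15.40·0.9990 = 15.38 lb
  MgO: 2.125·0.4803 = 1.021 lb
  ZrO2: 17.84·0.6707 = 11.97 lb
  CaO: 40.42·0.4811 + 9.164·0.5619 = 24.60 lb
LOI: 40.42·0.003000 + 9.164·0.4381 + 17.84·0.001000 + 2.125·0.5197 + 15.40·0.001000 = 5.274 lb
Net of LOI, the glass mass = 84.95 − 5.274 = 79.68 lb (= Σ oxide masses)
oxide / glass × 100 gives the wt %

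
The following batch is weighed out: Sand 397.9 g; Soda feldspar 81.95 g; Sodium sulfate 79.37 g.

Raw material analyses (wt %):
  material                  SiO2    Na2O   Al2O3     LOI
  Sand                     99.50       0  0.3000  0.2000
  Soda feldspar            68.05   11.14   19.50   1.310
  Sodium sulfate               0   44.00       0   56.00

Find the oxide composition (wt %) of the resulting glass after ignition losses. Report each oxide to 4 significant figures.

Glass mass = 512.9 g (batch 559.2 − LOI 46.32).
Composition: SiO2 88.06%, Na2O 8.589%, Al2O3 3.348%

Working values are shown, rounded to four significant digits, as written. All arithmetic holds full precision end to end. Each reported number carries a single rounding — derived quantities (ignition loss, yield, totals, three oxide percentages, net glass mass) are computed starting from the weights per 512.9 g of glass in full precision, as they appear in the question or the answer.
What the batch supplies per oxide:
  SiO2: 397.9·0.9950 + 81.95·0.6805 = 451.7 g
  Na2O: 81.95·0.1114 + 79.37·0.4400 = 44.05 g
  Al2O3: 397.9·0.003000 + 81.95·0.1950 = 17.17 g
LOI: 397.9·0.002000 + 81.95·0.01310 + 79.37·0.5600 = 46.32 g
Net of LOI, the glass mass = 559.2 − 46.32 = 512.9 g (the oxide masses sum to this)
wt %: oxide over glass, times 100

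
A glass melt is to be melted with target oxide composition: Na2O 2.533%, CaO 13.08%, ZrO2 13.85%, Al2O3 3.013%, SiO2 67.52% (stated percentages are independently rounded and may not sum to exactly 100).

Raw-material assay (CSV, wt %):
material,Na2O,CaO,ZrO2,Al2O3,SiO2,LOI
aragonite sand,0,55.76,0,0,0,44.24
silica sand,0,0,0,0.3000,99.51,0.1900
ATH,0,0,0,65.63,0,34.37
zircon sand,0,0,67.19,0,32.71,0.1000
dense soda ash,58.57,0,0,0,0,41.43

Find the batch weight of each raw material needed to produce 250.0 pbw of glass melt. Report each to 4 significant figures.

Batch per 250.0 pbw glass melt:
  aragonite sand: 58.64 pbw
  silica sand: 152.7 pbw
  ATH: 10.78 pbw
  zircon sand: 51.53 pbw
  dense soda ash: 10.81 pbw
Total batch = 284.5 pbw; LOI loss = 34.47 pbw; yield = 87.88%

Intermediates appear, rounded to four significant digits, across the worked steps — every computation keeps full precision at every stage. Every reported figure takes a single rounding. The derived quantities, which include five oxide percentages, yield, glass mass, totals, LOI, are computed in full float precision, exactly as shown in problem or answer, from the weighed amounts for 250.0 pbw of glass.
The oxide mass targets at 250.0 pbw glass melt:
  Na2O: 2.533% × 250.0 = 6.332 pbw
  CaO: 13.08% × 250.0 = 32.70 pbw
  ZrO2: 13.85% × 250.0 = 34.62 pbw
  Al2O3: 3.013% × 250.0 = 7.532 pbw
  SiO2: 67.52% × 250.0 = 168.8 pbw
Checking each oxide sum on the weights just shown, relative to the basis at hand (oxide sums agree with the targets within answer rounding):
  Na2O: 10.81·0.5857 = 6.331 pbw (target 6.332 pbw)
  CaO: 58.64·0.5576 = 32.70 pbw (target 32.70 pbw)
  ZrO2: 51.53·0.6719 = 34.62 pbw (target 34.62 pbw)
  Al2O3: 152.7·0.003000 + 10.78·0.6563 = 7.533 pbw (target 7.532 pbw)
  SiO2: 152.7·0.9951 + 51.53·0.3271 = 168.8 pbw (target 168.8 pbw)
Glass-mass closure: batch Σ − ignition loss = 250.0 pbw (targets for the oxides total 250.0 pbw; against the stated basis, 250.0 pbw — deltas are rounding alone).
Summing the batch: Σ batch = 284.5 pbw; ignition loss, Σ(batch × LOI) = 34.47 pbw; the yield ratio, glass ÷ batch: 87.88%.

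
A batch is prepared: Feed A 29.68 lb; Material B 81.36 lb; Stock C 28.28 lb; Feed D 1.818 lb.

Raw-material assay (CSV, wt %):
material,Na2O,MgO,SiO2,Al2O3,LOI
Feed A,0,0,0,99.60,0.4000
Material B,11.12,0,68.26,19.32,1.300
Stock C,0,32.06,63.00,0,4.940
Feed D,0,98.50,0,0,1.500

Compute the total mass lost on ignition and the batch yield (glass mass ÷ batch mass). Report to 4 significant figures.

LOI loss = 2.601 lb; glass = 138.5 lb; yield = 98.16%

The whole derivation holds full float precision through the solve. Rounding to 4 significant figures governs each intermediate as displayed — a single rounding completes every reported number; all derived quantities (yield, ignition loss, the totals, four oxide percentages, net glass mass) are recomputed at full precision from the weighed amounts at 138.5 lb of glass, as set out in the problem or the answer.
Loss on ignition, line by line:
  Feed A: 29.68 × 0.004000 = 0.1187 lb
  Material B: 81.36 × 0.01300 = 1.058 lb
  Stock C: 28.28 × 0.04940 = 1.397 lb
  Feed D: 1.818 × 0.01500 = 0.02727 lb
Total LOI = 2.601 lb
Glass = batch − LOI = 141.1 − 2.601 = 138.5 lb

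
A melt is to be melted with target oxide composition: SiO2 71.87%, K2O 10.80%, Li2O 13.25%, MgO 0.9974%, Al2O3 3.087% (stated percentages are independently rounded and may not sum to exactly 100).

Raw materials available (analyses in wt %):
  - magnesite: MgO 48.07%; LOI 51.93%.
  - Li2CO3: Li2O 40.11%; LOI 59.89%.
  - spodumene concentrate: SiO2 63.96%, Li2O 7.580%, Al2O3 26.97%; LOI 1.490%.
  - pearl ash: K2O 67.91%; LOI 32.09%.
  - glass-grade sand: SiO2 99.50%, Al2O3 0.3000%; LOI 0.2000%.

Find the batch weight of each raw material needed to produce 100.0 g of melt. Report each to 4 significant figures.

Batch per 100.0 g melt:
  magnesite: 2.075 g
  Li2CO3: 31.01 g
  spodumene concentrate: 10.72 g
  pearl ash: 15.90 g
  glass-grade sand: 65.34 g
Total batch = 125.0 g; LOI loss = 25.04 g; yield = 79.97%

Values along the way are displayed, with 4-significant-figure rounding, in the printout; all internal work runs at full float precision at all times; every reported figure receives exactly one rounding — the derived quantities, which include ignition loss, totals, net glass mass, the yield, five oxide percentages, are computed at exact precision, precisely as stated by the problem or the answer, from the batch weights at 100.0 g of glass.
The oxide mass targets at 100.0 g melt:
  SiO2: 71.87% × 100.0 = 71.87 g
  K2O: 10.80% × 100.0 = 10.80 g
  Li2O: 13.25% × 100.0 = 13.25 g
  MgO: 0.9974% × 100.0 = 0.9974 g
  Al2O3: 3.087% × 100.0 = 3.087 g
Checking each oxide sum applying the batch weights above, for the quoted basis mass (sum by sum, the targets are met modulo rounding of the values):
  SiO2: 10.72·0.6396 + 65.34·0.9950 = 71.87 g (target 71.87 g)
  K2O: 15.90·0.6791 = 10.80 g (target 10.80 g)
  Li2O: 31.01·0.4011 + 10.72·0.07580 = 13.25 g (target 13.25 g)
  MgO: 2.075·0.4807 = 0.9975 g (target 0.9974 g)
  Al2O3: 10.72·0.2697 + 65.34·0.003000 = 3.087 g (target 3.087 g)
Glass-mass bookkeeping: total batch − LOI = 100.0 g (oxide target masses add up to 100.0 g; versus the stated basis of 100.0 g — any gap is answer rounding).
Summing the batch: Σ batch = 125.0 g; loss to ignition Σ batch·LOI = 25.04 g; yield: glass divided by total = 79.97%.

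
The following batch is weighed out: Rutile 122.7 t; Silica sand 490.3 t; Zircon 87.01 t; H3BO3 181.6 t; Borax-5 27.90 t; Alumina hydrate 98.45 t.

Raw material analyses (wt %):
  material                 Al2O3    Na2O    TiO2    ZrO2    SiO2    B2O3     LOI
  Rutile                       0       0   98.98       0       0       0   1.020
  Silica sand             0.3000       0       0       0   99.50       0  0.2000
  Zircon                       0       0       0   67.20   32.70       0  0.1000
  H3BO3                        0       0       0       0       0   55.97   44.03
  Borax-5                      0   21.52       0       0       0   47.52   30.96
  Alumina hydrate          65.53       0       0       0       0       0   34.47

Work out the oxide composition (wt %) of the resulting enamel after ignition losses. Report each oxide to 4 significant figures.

In-progress results are displayed rounded to four significant digits within the worked lines — the whole derivation carries exact precision at each step — every reported number includes exactly one rounding; all derived quantities (net glass mass, the totals, LOI, yield, six oxide percentages) are recomputed in full float precision starting from the weights per 883.1 t of glass as written in question or answer.
Oxide-by-oxide delivered mass:
  Al2O3: 490.3·0.003000 + 98.45·0.6553 = 65.99 t
  Na2O: 27.90·0.2152 = 6.004 t
  TiO2: 122.7·0.9898 = 121.4 t
  ZrO2: 87.01·0.6720 = 58.47 t
  SiO2: 490.3·0.9950 + 87.01·0.3270 = 516.3 t
  B2O3: 181.6·0.5597 + 27.90·0.4752 = 114.9 t
LOI: 122.7·0.01020 + 490.3·0.002000 + 87.01·0.001000 + 181.6·0.4403 + 27.90·0.3096 + 98.45·0.3447 = 124.9 t
Resulting glass, batch − LOI: 1008 − 124.9 = 883.1 t (consistent with Σ oxide mass)
wt % = 100 × oxide mass / glass mass

Glass mass = 883.1 t (batch 1008 − LOI 124.9).
Composition: Al2O3 7.472%, Na2O 0.6799%, TiO2 13.75%, ZrO2 6.621%, SiO2 58.46%, B2O3 13.01%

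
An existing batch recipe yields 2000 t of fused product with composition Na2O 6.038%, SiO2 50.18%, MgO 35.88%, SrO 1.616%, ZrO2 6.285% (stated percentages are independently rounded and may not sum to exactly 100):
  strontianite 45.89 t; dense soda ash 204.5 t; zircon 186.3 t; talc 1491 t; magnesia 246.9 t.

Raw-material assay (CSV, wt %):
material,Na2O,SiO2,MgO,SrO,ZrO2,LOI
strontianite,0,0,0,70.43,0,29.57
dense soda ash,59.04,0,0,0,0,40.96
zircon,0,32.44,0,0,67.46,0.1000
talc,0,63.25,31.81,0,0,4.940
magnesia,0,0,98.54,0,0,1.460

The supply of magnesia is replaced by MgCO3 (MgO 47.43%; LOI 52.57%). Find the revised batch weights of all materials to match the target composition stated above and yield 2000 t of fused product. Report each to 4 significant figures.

Values along the way appear rounded to four significant digits in the printout. The whole derivation maintains full float precision in every operation — exactly one rounding lands on every reported result. All derived quantities are re-derived using the weight values at 2000 t of glass in exact precision (ignition loss, yield, net glass mass, five oxide percentages, the totals) as written in the problem or the answer.
Oxide-by-oxide targets in 2000 t fused product:
  Na2O: 6.038% × 2000 = 120.8 t
  SiO2: 50.18% × 2000 = 1004 t
  MgO: 35.88% × 2000 = 717.6 t
  SrO: 1.616% × 2000 = 32.32 t
  ZrO2: 6.285% × 2000 = 125.7 t
Mass-balance tally per oxide with the batch weights as given, for the quoted basis mass (delivered sums recover each target inside rounding margins):
  Na2O: 204.5·0.5904 = 120.7 t (target 120.8 t)
  SiO2: 186.3·0.3244 + 1491·0.6325 = 1003 t (target 1004 t)
  MgO: 1491·0.3181 + 512.9·0.4743 = 717.6 t (target 717.6 t)
  SrO: 45.89·0.7043 = 32.32 t (target 32.32 t)
  ZrO2: 186.3·0.6746 = 125.7 t (target 125.7 t)
Auditing the glass mass value: Σ batch − LOI loss = 2000 t (oxide target masses add up to 2000 t; basis as stated: 2000 t — any gap is answer rounding).
Batch grand total — Σ batch = 2441 t; LOI removed, Σ of batch·LOI: 440.8 t; yield = glass ÷ total batch = 81.94%.

Revised batch per 2000 t fused product:
  strontianite: 45.89 t
  dense soda ash: 204.5 t
  zircon: 186.3 t
  talc: 1491 t
  MgCO3: 512.9 t
Total batch = 2441 t; LOI loss = 440.8 t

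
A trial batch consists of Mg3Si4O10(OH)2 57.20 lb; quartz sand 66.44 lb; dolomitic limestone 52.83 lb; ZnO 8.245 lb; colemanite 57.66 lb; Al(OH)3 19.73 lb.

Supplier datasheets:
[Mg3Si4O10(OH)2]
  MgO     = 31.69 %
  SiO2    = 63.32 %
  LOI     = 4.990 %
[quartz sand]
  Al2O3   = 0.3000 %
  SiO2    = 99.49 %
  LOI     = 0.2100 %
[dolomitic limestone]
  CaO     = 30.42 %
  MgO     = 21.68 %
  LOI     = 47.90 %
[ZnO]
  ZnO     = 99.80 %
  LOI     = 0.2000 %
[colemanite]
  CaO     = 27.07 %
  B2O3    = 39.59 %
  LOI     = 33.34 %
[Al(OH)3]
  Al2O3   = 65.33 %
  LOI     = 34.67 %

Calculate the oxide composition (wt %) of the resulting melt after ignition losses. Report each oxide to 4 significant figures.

Glass mass = 207.7 lb (batch 262.1 − LOI 54.38).
Composition: CaO 15.25%, Al2O3 6.301%, MgO 14.24%, SiO2 49.26%, B2O3 10.99%, ZnO 3.961%

Every computation keeps full float precision at each step; working values are shown, rounded to four significant figures, when written out — each reported number is rounded only once; derived quantities, which include the yield, glass mass, ignition loss, the six compositions, the totals, are carried in full precision, as quoted within either problem or answer, from the weighed amounts per 207.7 lb of glass.
Oxide masses out of the charge:
  CaO: 52.83·0.3042 + 57.66·0.2707 = 31.68 lb
  Al2O3: 66.44·0.003000 + 19.73·0.6533 = 13.09 lb
  MgO: 57.20·0.3169 + 52.83·0.2168 = 29.58 lb
  SiO2: 57.20·0.6332 + 66.44·0.9949 = 102.3 lb
  B2O3: 57.66·0.3959 = 22.83 lb
  ZnO: 8.245·0.9980 = 8.229 lb
LOI: 57.20·0.04990 + 66.44·0.002100 + 52.83·0.4790 + 8.245·0.002000 + 57.66·0.3334 + 19.73·0.3467 = 54.38 lb
Glass = total batch minus LOI = 262.1 − 54.38 = 207.7 lb (consistent with Σ oxide mass)
oxide / glass × 100 gives the wt %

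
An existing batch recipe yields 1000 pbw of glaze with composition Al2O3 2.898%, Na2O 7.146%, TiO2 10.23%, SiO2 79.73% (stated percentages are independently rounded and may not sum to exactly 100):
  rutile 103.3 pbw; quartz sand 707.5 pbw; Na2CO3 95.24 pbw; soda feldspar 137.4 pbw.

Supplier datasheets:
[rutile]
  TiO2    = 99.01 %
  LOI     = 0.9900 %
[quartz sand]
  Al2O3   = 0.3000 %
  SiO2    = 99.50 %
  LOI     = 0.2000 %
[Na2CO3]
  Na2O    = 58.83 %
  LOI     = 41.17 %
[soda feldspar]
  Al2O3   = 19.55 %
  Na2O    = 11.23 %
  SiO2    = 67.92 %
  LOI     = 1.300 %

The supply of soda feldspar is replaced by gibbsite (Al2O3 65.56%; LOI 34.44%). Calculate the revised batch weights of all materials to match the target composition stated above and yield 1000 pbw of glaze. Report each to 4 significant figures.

Revised batch per 1000 pbw glaze:
  rutile: 103.3 pbw
  quartz sand: 801.3 pbw
  Na2CO3: 121.5 pbw
  gibbsite: 40.54 pbw
Total batch = 1067 pbw; LOI loss = 66.61 pbw

Every computation maintains exact precision at each step; the intermediate values appear, rounded to 4 significant digits, alongside each step — every reported value takes just one rounding — the derived quantities (four oxide percentages, glass mass, totals, LOI, the yield) are recomputed starting from the weights at 1000 pbw of glass at exact precision, exactly as printed in the problem or the answer.
Oxide mass targets, per 1000 pbw glaze:
  Al2O3: 2.898% × 1000 = 28.98 pbw
  Na2O: 7.146% × 1000 = 71.46 pbw
  TiO2: 10.23% × 1000 = 102.3 pbw
  SiO2: 79.73% × 1000 = 797.3 pbw
Checking each oxide sum using the reported weights, under the basis named above (summed amounts equal target values once rounding is allowed for):
  Al2O3: 801.3·0.003000 + 40.54·0.6556 = 28.98 pbw (target 28.98 pbw)
  Na2O: 121.5·0.5883 = 71.48 pbw (target 71.46 pbw)
  TiO2: 103.3·0.9901 = 102.3 pbw (target 102.3 pbw)
  SiO2: 801.3·0.9950 = 797.3 pbw (target 797.3 pbw)
Consistency of the glass mass: the batch minus its LOI: 1000 pbw (oxide target masses add up to 1000 pbw; with the basis standing at 1000 pbw — differing by rounding only).
Adding the batch up: Σ batch = 1067 pbw; LOI removed, Σ of batch·LOI: 66.61 pbw; as yield: glass ÷ batch → 93.76%.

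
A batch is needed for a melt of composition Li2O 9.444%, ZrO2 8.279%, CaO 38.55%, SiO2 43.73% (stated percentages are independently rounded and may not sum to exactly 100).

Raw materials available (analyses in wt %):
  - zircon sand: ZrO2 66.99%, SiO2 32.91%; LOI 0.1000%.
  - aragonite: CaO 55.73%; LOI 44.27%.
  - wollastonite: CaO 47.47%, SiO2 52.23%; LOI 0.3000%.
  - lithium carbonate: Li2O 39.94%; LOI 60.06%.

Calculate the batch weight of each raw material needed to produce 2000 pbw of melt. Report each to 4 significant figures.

Batch per 2000 pbw melt:
  zircon sand: 247.2 pbw
  aragonite: 89.79 pbw
  wollastonite: 1519 pbw
  lithium carbonate: 472.9 pbw
Total batch = 2329 pbw; LOI loss = 328.6 pbw; yield = 85.89%

Values along the way are printed rounded to four significant digits between the steps — all arithmetic maintains exact precision from first step to last — each reported value is rounded a single time; all derived quantities are recomputed from the batch weights per 2000 pbw of glass at full float precision (the four compositions, the totals, net glass mass, yield, LOI) exactly as printed in question or answer.
Target masses of each oxide per 2000 pbw melt:
  Li2O: 9.444% × 2000 = 188.9 pbw
  ZrO2: 8.279% × 2000 = 165.6 pbw
  CaO: 38.55% × 2000 = 771.0 pbw
  SiO2: 43.73% × 2000 = 874.6 pbw
Per-oxide balance check per the reported batch figures, for the quoted basis mass (target by target, the sums agree inside rounding margins):
  Li2O: 472.9·0.3994 = 188.9 pbw (target 188.9 pbw)
  ZrO2: 247.2·0.6699 = 165.6 pbw (target 165.6 pbw)
  CaO: 89.79·0.5573 + 1519·0.4747 = 771.1 pbw (target 771.0 pbw)
  SiO2: 247.2·0.3291 + 1519·0.5223 = 874.7 pbw (target 874.6 pbw)
Auditing the glass mass value: whole batch net of LOI = 2000 pbw (per-oxide target masses sum to 2000 pbw; against the stated basis, 2000 pbw — rounding explains the deltas).
Total batch = Σ batch = 2329 pbw; Σ batch·LOI gives LOI loss = 328.6 pbw; the yield ratio, glass ÷ batch: 85.89%.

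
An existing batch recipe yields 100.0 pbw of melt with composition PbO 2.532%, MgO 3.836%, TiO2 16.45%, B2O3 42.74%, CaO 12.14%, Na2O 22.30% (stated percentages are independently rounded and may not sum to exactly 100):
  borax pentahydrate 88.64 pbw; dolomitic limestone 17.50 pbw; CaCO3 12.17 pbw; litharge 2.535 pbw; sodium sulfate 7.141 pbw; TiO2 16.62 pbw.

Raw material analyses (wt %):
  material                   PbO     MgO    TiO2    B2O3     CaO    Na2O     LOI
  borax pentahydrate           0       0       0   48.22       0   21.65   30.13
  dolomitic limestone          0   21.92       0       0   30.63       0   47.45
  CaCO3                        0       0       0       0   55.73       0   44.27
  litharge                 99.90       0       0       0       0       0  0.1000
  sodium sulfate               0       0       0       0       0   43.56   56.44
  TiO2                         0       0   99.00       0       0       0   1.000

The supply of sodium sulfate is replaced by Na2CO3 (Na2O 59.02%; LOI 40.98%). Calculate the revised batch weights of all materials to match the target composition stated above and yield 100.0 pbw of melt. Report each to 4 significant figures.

Revised batch per 100.0 pbw melt:
  borax pentahydrate: 88.64 pbw
  dolomitic limestone: 17.50 pbw
  CaCO3: 12.17 pbw
  litharge: 2.535 pbw
  Na2CO3: 5.270 pbw
  TiO2: 16.62 pbw
Total batch = 142.7 pbw; LOI loss = 42.73 pbw

The working math keeps full float precision in every operation. The intermediate values are printed, rounded to four significant digits, across the worked steps. Every reported value is rounded only once — all derived quantities (the six compositions, totals, net glass mass, ignition loss, yield) are recomputed from the weighed amounts at 100.0 pbw of glass at exact precision exactly as shown in problem or answer.
Oxide-by-oxide targets in 100.0 pbw melt:
  PbO: 2.532% × 100.0 = 2.532 pbw
  MgO: 3.836% × 100.0 = 3.836 pbw
  TiO2: 16.45% × 100.0 = 16.45 pbw
  B2O3: 42.74% × 100.0 = 42.74 pbw
  CaO: 12.14% × 100.0 = 12.14 pbw
  Na2O: 22.30% × 100.0 = 22.30 pbw
Mass-balance tally per oxide working from each reported weight, for the quoted basis mass (delivered sums recover each target exact up to rounding of places):
  PbO: 2.535·0.9990 = 2.532 pbw (target 2.532 pbw)
  MgO: 17.50·0.2192 = 3.836 pbw (target 3.836 pbw)
  TiO2: 16.62·0.9900 = 16.45 pbw (target 16.45 pbw)
  B2O3: 88.64·0.4822 = 42.74 pbw (target 42.74 pbw)
  CaO: 17.50·0.3063 + 12.17·0.5573 = 12.14 pbw (target 12.14 pbw)
  Na2O: 88.64·0.2165 + 5.270·0.5902 = 22.30 pbw (target 22.30 pbw)
Glass mass check: whole batch net of LOI = 100.0 pbw (the targets, summed, come to 100.0 pbw; basis as stated: 100.0 pbw — gaps are rounding artifacts).
Batch total: Σ batch = 142.7 pbw; LOI removed, Σ of batch·LOI: 42.73 pbw; yield = glass ÷ total batch = 70.07%.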